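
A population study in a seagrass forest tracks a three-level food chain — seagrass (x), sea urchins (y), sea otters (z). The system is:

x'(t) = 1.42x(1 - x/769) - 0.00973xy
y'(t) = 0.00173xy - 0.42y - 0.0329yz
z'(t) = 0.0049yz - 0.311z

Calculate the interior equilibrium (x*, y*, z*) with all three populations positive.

x* ≈ 435, y* ≈ 63.5, z* ≈ 10.1

From dz/dt = 0: 0.0049y* = 0.311, so y* = 63.5.
From dx/dt = 0: 1.42(1 - x*/769) = 0.00973·63.5, giving x* = 769·(1 - 0.435) = 435.
From dy/dt = 0: 0.00173·435 - 0.42 = 0.0329z*, so z* = 0.332/0.0329 = 10.1.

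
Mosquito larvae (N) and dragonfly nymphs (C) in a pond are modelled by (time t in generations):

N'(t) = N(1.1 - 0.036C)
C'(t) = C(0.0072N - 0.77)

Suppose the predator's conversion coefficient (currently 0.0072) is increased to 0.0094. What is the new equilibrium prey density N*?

N* ≈ 81.9

At the interior fixed point, setting dC/dt = 0 with C > 0 fixes N* = (predator death rate)/(NC coefficient) — independent of the other coefficients.
With the change, N* = 0.77/0.0094 = 81.9; it falls from 107.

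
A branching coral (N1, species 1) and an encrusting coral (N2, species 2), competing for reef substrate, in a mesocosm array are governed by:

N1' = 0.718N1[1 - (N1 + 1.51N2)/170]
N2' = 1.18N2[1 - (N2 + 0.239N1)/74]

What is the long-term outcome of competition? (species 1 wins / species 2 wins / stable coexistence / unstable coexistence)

stable coexistence

Compare the nullcline intercepts: K1/α12 = 170/1.51 = 113 > K2 = 74; K2/α21 = 74/0.239 = 310 > K1 = 170.
Since both inequalities hold, each species can invade when rare, so the interior equilibrium is stable.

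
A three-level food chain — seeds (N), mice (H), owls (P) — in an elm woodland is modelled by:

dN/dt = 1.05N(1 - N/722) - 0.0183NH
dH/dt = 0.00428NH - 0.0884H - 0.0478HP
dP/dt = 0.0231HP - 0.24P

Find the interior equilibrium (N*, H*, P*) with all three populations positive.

From dP/dt = 0: 0.0231H* = 0.24, so H* = 10.4.
From dN/dt = 0: 1.05(1 - N*/722) = 0.0183·10.4, giving N* = 722·(1 - 0.181) = 591.
From dH/dt = 0: 0.00428·591 - 0.0884 = 0.0478P*, so P* = 2.44/0.0478 = 51.1.

N* ≈ 591, H* ≈ 10.4, P* ≈ 51.1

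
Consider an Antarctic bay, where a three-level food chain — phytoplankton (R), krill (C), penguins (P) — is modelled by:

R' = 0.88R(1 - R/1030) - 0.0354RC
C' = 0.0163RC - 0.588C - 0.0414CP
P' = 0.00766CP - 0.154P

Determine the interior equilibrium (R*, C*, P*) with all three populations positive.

From dP/dt = 0: 0.00766C* = 0.154, so C* = 20.1.
From dR/dt = 0: 0.88(1 - R*/1030) = 0.0354·20.1, giving R* = 1030·(1 - 0.809) = 197.
From dC/dt = 0: 0.0163·197 - 0.588 = 0.0414P*, so P* = 2.62/0.0414 = 63.4.

R* ≈ 197, C* ≈ 20.1, P* ≈ 63.4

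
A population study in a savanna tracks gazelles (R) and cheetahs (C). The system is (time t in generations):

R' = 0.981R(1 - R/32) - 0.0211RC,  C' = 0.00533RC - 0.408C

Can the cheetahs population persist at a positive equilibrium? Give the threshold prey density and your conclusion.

Threshold R = 76.5; K < 76.5, so no, the predator goes extinct.

The predator equation gives dC/dt > 0 only when R > 0.408/0.00533 = 76.5.
Without the predator, R → K = 32. Since 32 < 76.5, the predator cannot invade.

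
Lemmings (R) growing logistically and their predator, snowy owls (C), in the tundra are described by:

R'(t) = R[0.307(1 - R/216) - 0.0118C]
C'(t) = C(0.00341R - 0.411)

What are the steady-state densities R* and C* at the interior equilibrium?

From dC/dt = 0 with C > 0: 0.00341R* = 0.411, so R* = 121.
Substitute into dR/dt = 0: 0.307(1 - 121/216) = 0.0118C*.
The bracket is 0.442, giving C* = 0.136/0.0118 = 11.5.

R* ≈ 121, C* ≈ 11.5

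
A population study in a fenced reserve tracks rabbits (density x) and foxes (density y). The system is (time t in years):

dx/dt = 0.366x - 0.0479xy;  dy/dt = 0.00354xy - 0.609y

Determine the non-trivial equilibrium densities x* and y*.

x* ≈ 172, y* ≈ 7.64

Set dy/dt = 0 with y > 0: 0.00354x - 0.609 = 0, so x* = 0.609/0.00354 = 172.
Set dx/dt = 0 with x > 0: 0.366 - 0.0479y = 0, so y* = 0.366/0.0479 = 7.64.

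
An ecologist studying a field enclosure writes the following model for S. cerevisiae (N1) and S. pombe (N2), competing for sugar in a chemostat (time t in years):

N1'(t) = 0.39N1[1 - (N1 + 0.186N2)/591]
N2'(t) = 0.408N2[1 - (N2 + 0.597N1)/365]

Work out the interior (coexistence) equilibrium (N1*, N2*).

N1* ≈ 588, N2* ≈ 13.7

Setting both brackets to zero gives the nullclines N1 + 0.186N2 = 591 and 0.597N1 + N2 = 365.
Substituting N2 = 365 - 0.597N1 into the first: N1(1 - 0.186·0.597) = 591 - 0.186·365.
So N1* = 523/0.889 = 588, and then N2* = 365 - 0.597·588 = 13.7.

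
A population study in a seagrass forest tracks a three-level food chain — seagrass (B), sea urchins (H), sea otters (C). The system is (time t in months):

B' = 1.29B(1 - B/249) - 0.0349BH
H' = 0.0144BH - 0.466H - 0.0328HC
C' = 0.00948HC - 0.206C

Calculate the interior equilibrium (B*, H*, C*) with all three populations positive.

B* ≈ 103, H* ≈ 21.7, C* ≈ 30.8

From dC/dt = 0: 0.00948H* = 0.206, so H* = 21.7.
From dB/dt = 0: 1.29(1 - B*/249) = 0.0349·21.7, giving B* = 249·(1 - 0.588) = 103.
From dH/dt = 0: 0.0144·103 - 0.466 = 0.0328C*, so C* = 1.01/0.0328 = 30.8.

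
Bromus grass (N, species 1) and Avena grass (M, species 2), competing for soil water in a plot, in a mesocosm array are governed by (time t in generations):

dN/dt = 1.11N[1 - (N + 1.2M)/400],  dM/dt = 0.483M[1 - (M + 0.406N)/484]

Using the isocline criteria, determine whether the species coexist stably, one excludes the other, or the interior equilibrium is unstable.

Compare the nullcline intercepts: K1/α12 = 400/1.2 = 333 < K2 = 484; K2/α21 = 484/0.406 = 1190 > K1 = 400.
Since the inequalities point opposite ways, species 2 can invade but species 1 cannot.

species 2 excludes species 1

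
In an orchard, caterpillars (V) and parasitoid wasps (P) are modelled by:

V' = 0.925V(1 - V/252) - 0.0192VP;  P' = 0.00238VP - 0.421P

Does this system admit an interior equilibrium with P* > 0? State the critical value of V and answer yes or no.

Threshold V = 177; K > 177, so yes, the predator persists.

The predator equation gives dP/dt > 0 only when V > 0.421/0.00238 = 177.
Without the predator, V → K = 252. Since 252 > 177, the predator can invade and persist.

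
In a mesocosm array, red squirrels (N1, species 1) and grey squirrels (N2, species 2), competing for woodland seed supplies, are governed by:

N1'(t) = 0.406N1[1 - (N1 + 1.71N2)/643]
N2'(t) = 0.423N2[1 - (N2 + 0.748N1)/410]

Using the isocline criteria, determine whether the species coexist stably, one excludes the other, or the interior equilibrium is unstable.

unstable coexistence (outcome depends on initial conditions)

Compare the nullcline intercepts: K1/α12 = 643/1.71 = 376 < K2 = 410; K2/α21 = 410/0.748 = 548 < K1 = 643.
Since both are reversed, neither can invade when rare; the interior point is a saddle.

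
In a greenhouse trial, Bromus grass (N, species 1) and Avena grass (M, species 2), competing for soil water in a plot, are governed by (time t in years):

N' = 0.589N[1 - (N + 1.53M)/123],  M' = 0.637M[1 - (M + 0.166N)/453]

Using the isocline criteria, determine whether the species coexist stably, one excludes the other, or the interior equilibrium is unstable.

Compare the nullcline intercepts: K1/α12 = 123/1.53 = 80.4 < K2 = 453; K2/α21 = 453/0.166 = 2730 > K1 = 123.
Since the inequalities point opposite ways, species 2 can invade but species 1 cannot.

species 2 excludes species 1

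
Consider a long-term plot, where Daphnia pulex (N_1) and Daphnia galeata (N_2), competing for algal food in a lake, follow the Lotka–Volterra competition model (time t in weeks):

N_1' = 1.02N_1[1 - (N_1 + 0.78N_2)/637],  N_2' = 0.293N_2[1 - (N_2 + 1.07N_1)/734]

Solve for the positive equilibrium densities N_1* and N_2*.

Setting both brackets to zero gives the nullclines N_1 + 0.78N_2 = 637 and 1.07N_1 + N_2 = 734.
Substituting N_2 = 734 - 1.07N_1 into the first: N_1(1 - 0.78·1.07) = 637 - 0.78·734.
So N_1* = 64.5/0.165 = 390, and then N_2* = 734 - 1.07·390 = 317.

N_1* ≈ 390, N_2* ≈ 317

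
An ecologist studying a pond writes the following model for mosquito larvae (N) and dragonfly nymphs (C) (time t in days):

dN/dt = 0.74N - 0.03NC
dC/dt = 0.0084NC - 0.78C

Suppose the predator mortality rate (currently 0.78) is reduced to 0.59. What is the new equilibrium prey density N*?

At the interior fixed point, setting dC/dt = 0 with C > 0 fixes N* = (predator death rate)/(NC coefficient) — independent of the other coefficients.
With the change, N* = 0.59/0.0084 = 70.2; it falls from 92.9.

N* ≈ 70.2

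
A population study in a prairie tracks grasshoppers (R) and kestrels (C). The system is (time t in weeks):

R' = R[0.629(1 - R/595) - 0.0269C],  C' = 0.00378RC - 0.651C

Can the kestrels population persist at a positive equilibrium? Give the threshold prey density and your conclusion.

Threshold R = 172; K > 172, so yes, the predator persists.

The predator equation gives dC/dt > 0 only when R > 0.651/0.00378 = 172.
Without the predator, R → K = 595. Since 595 > 172, the predator can invade and persist.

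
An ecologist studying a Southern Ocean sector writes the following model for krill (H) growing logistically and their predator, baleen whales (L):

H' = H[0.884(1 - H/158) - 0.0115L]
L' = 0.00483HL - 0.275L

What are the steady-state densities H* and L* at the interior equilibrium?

H* ≈ 56.9, L* ≈ 49.2

From dL/dt = 0 with L > 0: 0.00483H* = 0.275, so H* = 56.9.
Substitute into dH/dt = 0: 0.884(1 - 56.9/158) = 0.0115L*.
The bracket is 0.64, giving L* = 0.565/0.0115 = 49.2.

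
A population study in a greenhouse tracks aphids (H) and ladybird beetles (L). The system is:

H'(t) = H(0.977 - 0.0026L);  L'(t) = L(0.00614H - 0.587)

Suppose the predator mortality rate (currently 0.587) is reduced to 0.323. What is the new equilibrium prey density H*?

H* ≈ 52.6

At the interior fixed point, setting dL/dt = 0 with L > 0 fixes H* = (predator death rate)/(HL coefficient) — independent of the other coefficients.
With the change, H* = 0.323/0.00614 = 52.6; it falls from 95.6.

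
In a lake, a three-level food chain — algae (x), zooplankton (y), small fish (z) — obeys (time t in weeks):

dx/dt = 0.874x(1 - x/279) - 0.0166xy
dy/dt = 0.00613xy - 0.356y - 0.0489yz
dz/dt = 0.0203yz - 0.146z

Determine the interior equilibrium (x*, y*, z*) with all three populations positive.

x* ≈ 241, y* ≈ 7.19, z* ≈ 22.9

From dz/dt = 0: 0.0203y* = 0.146, so y* = 7.19.
From dx/dt = 0: 0.874(1 - x*/279) = 0.0166·7.19, giving x* = 279·(1 - 0.137) = 241.
From dy/dt = 0: 0.00613·241 - 0.356 = 0.0489z*, so z* = 1.12/0.0489 = 22.9.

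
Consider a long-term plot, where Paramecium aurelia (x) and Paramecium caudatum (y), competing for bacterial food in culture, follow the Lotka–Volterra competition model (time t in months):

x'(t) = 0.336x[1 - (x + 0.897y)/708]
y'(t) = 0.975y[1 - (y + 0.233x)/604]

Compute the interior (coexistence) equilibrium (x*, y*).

Setting both brackets to zero gives the nullclines x + 0.897y = 708 and 0.233x + y = 604.
Substituting y = 604 - 0.233x into the first: x(1 - 0.897·0.233) = 708 - 0.897·604.
So x* = 166/0.791 = 210, and then y* = 604 - 0.233·210 = 555.

x* ≈ 210, y* ≈ 555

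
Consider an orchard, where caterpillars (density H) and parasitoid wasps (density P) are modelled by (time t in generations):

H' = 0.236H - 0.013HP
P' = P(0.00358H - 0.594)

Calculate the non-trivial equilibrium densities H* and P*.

H* ≈ 166, P* ≈ 18.2

Set dP/dt = 0 with P > 0: 0.00358H - 0.594 = 0, so H* = 0.594/0.00358 = 166.
Set dH/dt = 0 with H > 0: 0.236 - 0.013P = 0, so P* = 0.236/0.013 = 18.2.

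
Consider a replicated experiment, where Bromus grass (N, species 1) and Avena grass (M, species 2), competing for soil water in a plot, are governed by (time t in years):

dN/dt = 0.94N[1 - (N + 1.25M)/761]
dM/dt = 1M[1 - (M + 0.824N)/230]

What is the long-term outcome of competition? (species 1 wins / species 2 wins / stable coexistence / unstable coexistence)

Compare the nullcline intercepts: K1/α12 = 761/1.25 = 609 > K2 = 230; K2/α21 = 230/0.824 = 279 < K1 = 761.
Since the inequalities point opposite ways, species 1 can invade but species 2 cannot.

species 1 excludes species 2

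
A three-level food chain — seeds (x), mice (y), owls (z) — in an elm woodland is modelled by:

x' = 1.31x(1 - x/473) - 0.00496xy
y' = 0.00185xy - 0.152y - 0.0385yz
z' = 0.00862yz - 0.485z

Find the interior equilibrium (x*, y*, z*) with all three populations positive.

From dz/dt = 0: 0.00862y* = 0.485, so y* = 56.3.
From dx/dt = 0: 1.31(1 - x*/473) = 0.00496·56.3, giving x* = 473·(1 - 0.213) = 372.
From dy/dt = 0: 0.00185·372 - 0.152 = 0.0385z*, so z* = 0.537/0.0385 = 13.9.

x* ≈ 372, y* ≈ 56.3, z* ≈ 13.9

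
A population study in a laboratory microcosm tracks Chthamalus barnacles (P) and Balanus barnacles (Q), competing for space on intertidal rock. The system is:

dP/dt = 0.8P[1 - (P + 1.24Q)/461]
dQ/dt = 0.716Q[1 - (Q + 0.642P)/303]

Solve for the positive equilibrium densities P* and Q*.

Setting both brackets to zero gives the nullclines P + 1.24Q = 461 and 0.642P + Q = 303.
Substituting Q = 303 - 0.642P into the first: P(1 - 1.24·0.642) = 461 - 1.24·303.
So P* = 85.3/0.204 = 418, and then Q* = 303 - 0.642·418 = 34.5.

P* ≈ 418, Q* ≈ 34.5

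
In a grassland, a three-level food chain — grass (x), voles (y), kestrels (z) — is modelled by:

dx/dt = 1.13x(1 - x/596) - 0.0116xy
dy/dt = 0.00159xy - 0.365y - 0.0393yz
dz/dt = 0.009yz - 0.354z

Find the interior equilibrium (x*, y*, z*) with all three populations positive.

From dz/dt = 0: 0.009y* = 0.354, so y* = 39.3.
From dx/dt = 0: 1.13(1 - x*/596) = 0.0116·39.3, giving x* = 596·(1 - 0.404) = 355.
From dy/dt = 0: 0.00159·355 - 0.365 = 0.0393z*, so z* = 0.2/0.0393 = 5.09.

x* ≈ 355, y* ≈ 39.3, z* ≈ 5.09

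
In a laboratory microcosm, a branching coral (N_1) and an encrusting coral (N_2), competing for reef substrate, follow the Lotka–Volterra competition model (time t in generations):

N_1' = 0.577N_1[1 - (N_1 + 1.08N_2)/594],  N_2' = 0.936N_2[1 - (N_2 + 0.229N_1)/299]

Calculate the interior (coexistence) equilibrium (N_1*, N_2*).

N_1* ≈ 360, N_2* ≈ 217

Setting both brackets to zero gives the nullclines N_1 + 1.08N_2 = 594 and 0.229N_1 + N_2 = 299.
Substituting N_2 = 299 - 0.229N_1 into the first: N_1(1 - 1.08·0.229) = 594 - 1.08·299.
So N_1* = 271/0.753 = 360, and then N_2* = 299 - 0.229·360 = 217.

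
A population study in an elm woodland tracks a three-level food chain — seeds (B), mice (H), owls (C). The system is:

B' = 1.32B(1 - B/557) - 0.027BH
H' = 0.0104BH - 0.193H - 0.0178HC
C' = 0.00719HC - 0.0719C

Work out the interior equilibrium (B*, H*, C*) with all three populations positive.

From dC/dt = 0: 0.00719H* = 0.0719, so H* = 10.
From dB/dt = 0: 1.32(1 - B*/557) = 0.027·10, giving B* = 557·(1 - 0.205) = 443.
From dH/dt = 0: 0.0104·443 - 0.193 = 0.0178C*, so C* = 4.41/0.0178 = 248.

B* ≈ 443, H* ≈ 10, C* ≈ 248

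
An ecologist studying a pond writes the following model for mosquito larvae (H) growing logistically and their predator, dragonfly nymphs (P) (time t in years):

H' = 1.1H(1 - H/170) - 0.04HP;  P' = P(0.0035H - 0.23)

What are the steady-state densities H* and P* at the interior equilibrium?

H* ≈ 65.7, P* ≈ 16.9

From dP/dt = 0 with P > 0: 0.0035H* = 0.23, so H* = 65.7.
Substitute into dH/dt = 0: 1.1(1 - 65.7/170) = 0.04P*.
The bracket is 0.613, giving P* = 0.675/0.04 = 16.9.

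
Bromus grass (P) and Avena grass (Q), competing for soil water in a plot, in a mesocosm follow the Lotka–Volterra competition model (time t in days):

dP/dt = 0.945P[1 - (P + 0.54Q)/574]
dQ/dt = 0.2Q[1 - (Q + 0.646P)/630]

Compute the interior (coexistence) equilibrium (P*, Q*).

P* ≈ 359, Q* ≈ 398

Setting both brackets to zero gives the nullclines P + 0.54Q = 574 and 0.646P + Q = 630.
Substituting Q = 630 - 0.646P into the first: P(1 - 0.54·0.646) = 574 - 0.54·630.
So P* = 234/0.651 = 359, and then Q* = 630 - 0.646·359 = 398.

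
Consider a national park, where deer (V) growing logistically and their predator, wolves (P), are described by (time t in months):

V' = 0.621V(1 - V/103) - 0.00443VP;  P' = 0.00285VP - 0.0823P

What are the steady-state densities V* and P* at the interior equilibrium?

From dP/dt = 0 with P > 0: 0.00285V* = 0.0823, so V* = 28.9.
Substitute into dV/dt = 0: 0.621(1 - 28.9/103) = 0.00443P*.
The bracket is 0.72, giving P* = 0.447/0.00443 = 101.

V* ≈ 28.9, P* ≈ 101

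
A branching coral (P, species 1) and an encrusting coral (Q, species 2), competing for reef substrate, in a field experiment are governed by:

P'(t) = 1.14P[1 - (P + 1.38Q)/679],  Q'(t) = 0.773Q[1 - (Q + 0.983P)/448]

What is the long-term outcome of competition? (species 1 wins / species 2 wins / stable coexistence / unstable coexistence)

Compare the nullcline intercepts: K1/α12 = 679/1.38 = 492 > K2 = 448; K2/α21 = 448/0.983 = 456 < K1 = 679.
Since the inequalities point opposite ways, species 1 can invade but species 2 cannot.

species 1 excludes species 2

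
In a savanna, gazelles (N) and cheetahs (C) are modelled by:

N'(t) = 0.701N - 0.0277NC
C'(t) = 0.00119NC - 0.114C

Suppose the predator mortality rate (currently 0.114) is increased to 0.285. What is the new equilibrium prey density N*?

At the interior fixed point, setting dC/dt = 0 with C > 0 fixes N* = (predator death rate)/(NC coefficient) — independent of the other coefficients.
With the change, N* = 0.285/0.00119 = 239; it rises from 95.8.

N* ≈ 239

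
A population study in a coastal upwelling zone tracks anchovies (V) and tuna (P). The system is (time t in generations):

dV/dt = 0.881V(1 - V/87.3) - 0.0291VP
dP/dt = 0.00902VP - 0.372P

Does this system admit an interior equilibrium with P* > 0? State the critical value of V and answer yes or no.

Threshold V = 41.2; K > 41.2, so yes, the predator persists.

The predator equation gives dP/dt > 0 only when V > 0.372/0.00902 = 41.2.
Without the predator, V → K = 87.3. Since 87.3 > 41.2, the predator can invade and persist.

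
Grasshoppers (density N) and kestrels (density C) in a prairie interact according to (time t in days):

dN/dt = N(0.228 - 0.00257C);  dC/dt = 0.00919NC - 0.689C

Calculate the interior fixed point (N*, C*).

Set dC/dt = 0 with C > 0: 0.00919N - 0.689 = 0, so N* = 0.689/0.00919 = 75.
Set dN/dt = 0 with N > 0: 0.228 - 0.00257C = 0, so C* = 0.228/0.00257 = 88.7.

N* ≈ 75, C* ≈ 88.7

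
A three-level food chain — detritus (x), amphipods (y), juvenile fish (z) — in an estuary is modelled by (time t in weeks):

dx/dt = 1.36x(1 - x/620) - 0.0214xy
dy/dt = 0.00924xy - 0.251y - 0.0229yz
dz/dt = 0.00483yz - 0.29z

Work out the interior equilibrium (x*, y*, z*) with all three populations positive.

From dz/dt = 0: 0.00483y* = 0.29, so y* = 60.
From dx/dt = 0: 1.36(1 - x*/620) = 0.0214·60, giving x* = 620·(1 - 0.945) = 34.2.
From dy/dt = 0: 0.00924·34.2 - 0.251 = 0.0229z*, so z* = 0.0654/0.0229 = 2.86.

x* ≈ 34.2, y* ≈ 60, z* ≈ 2.86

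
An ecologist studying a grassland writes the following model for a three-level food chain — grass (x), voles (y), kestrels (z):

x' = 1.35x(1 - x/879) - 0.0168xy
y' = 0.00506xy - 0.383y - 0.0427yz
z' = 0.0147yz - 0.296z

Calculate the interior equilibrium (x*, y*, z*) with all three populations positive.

x* ≈ 659, y* ≈ 20.1, z* ≈ 69.1

From dz/dt = 0: 0.0147y* = 0.296, so y* = 20.1.
From dx/dt = 0: 1.35(1 - x*/879) = 0.0168·20.1, giving x* = 879·(1 - 0.251) = 659.
From dy/dt = 0: 0.00506·659 - 0.383 = 0.0427z*, so z* = 2.95/0.0427 = 69.1.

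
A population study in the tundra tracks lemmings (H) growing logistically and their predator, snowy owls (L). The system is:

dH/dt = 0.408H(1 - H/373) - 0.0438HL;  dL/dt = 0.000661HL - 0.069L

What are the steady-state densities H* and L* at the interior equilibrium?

H* ≈ 104, L* ≈ 6.71

From dL/dt = 0 with L > 0: 0.000661H* = 0.069, so H* = 104.
Substitute into dH/dt = 0: 0.408(1 - 104/373) = 0.0438L*.
The bracket is 0.72, giving L* = 0.294/0.0438 = 6.71.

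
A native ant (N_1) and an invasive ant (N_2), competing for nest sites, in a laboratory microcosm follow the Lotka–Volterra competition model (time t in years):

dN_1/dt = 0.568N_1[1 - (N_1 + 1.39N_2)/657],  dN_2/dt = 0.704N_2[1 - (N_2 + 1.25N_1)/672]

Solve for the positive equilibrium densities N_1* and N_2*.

N_1* ≈ 376, N_2* ≈ 202

Setting both brackets to zero gives the nullclines N_1 + 1.39N_2 = 657 and 1.25N_1 + N_2 = 672.
Substituting N_2 = 672 - 1.25N_1 into the first: N_1(1 - 1.39·1.25) = 657 - 1.39·672.
So N_1* = -277/-0.737 = 376, and then N_2* = 672 - 1.25·376 = 202.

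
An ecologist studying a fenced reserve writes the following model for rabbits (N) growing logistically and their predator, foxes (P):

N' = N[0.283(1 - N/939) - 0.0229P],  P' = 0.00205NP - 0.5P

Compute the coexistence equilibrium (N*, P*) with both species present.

N* ≈ 244, P* ≈ 9.15

From dP/dt = 0 with P > 0: 0.00205N* = 0.5, so N* = 244.
Substitute into dN/dt = 0: 0.283(1 - 244/939) = 0.0229P*.
The bracket is 0.74, giving P* = 0.209/0.0229 = 9.15.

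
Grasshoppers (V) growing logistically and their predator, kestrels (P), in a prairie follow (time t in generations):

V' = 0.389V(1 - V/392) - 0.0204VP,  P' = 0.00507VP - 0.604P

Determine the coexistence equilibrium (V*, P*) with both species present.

V* ≈ 119, P* ≈ 13.3

From dP/dt = 0 with P > 0: 0.00507V* = 0.604, so V* = 119.
Substitute into dV/dt = 0: 0.389(1 - 119/392) = 0.0204P*.
The bracket is 0.696, giving P* = 0.271/0.0204 = 13.3.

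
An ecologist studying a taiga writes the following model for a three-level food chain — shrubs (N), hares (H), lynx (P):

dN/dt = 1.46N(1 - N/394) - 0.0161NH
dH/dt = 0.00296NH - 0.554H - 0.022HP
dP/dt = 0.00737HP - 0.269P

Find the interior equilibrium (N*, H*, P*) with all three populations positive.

From dP/dt = 0: 0.00737H* = 0.269, so H* = 36.5.
From dN/dt = 0: 1.46(1 - N*/394) = 0.0161·36.5, giving N* = 394·(1 - 0.402) = 235.
From dH/dt = 0: 0.00296·235 - 0.554 = 0.022P*, so P* = 0.143/0.022 = 6.49.

N* ≈ 235, H* ≈ 36.5, P* ≈ 6.49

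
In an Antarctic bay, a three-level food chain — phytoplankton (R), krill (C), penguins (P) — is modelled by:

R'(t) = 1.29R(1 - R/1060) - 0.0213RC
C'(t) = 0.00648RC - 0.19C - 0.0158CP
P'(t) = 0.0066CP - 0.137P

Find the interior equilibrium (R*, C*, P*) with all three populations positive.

From dP/dt = 0: 0.0066C* = 0.137, so C* = 20.8.
From dR/dt = 0: 1.29(1 - R*/1060) = 0.0213·20.8, giving R* = 1060·(1 - 0.343) = 697.
From dC/dt = 0: 0.00648·697 - 0.19 = 0.0158P*, so P* = 4.32/0.0158 = 274.

R* ≈ 697, C* ≈ 20.8, P* ≈ 274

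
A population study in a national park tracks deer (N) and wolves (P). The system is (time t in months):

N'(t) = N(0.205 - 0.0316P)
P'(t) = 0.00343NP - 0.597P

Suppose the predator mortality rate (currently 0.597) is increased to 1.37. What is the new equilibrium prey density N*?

At the interior fixed point, setting dP/dt = 0 with P > 0 fixes N* = (predator death rate)/(NP coefficient) — independent of the other coefficients.
With the change, N* = 1.37/0.00343 = 399; it rises from 174.

N* ≈ 399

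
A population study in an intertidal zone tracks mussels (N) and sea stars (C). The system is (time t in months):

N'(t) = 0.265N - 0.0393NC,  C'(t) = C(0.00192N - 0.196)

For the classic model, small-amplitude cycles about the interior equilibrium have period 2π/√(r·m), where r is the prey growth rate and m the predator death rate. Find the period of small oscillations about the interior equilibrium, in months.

T ≈ 27.6 months

Here r = 0.265 and m = 0.196, so r·m = 0.0519.
ω = √0.0519 = 0.228 per month, hence T = 2π/ω ≈ 27.6 months.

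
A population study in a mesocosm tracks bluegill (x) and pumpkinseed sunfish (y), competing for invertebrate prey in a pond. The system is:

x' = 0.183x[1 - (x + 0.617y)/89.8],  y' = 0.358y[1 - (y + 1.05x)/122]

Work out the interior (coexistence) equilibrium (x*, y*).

Setting both brackets to zero gives the nullclines x + 0.617y = 89.8 and 1.05x + y = 122.
Substituting y = 122 - 1.05x into the first: x(1 - 0.617·1.05) = 89.8 - 0.617·122.
So x* = 14.5/0.352 = 41.2, and then y* = 122 - 1.05·41.2 = 78.7.

x* ≈ 41.2, y* ≈ 78.7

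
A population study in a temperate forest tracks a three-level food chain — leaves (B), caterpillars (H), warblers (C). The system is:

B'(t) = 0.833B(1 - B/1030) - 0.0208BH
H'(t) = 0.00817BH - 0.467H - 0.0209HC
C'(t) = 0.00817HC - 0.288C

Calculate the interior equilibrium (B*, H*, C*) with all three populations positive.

B* ≈ 123, H* ≈ 35.3, C* ≈ 25.9

From dC/dt = 0: 0.00817H* = 0.288, so H* = 35.3.
From dB/dt = 0: 0.833(1 - B*/1030) = 0.0208·35.3, giving B* = 1030·(1 - 0.88) = 123.
From dH/dt = 0: 0.00817·123 - 0.467 = 0.0209C*, so C* = 0.541/0.0209 = 25.9.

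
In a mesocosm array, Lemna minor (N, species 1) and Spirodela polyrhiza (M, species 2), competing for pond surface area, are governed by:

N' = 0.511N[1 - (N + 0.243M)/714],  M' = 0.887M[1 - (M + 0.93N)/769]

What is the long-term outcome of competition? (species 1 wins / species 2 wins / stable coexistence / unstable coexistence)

Compare the nullcline intercepts: K1/α12 = 714/0.243 = 2940 > K2 = 769; K2/α21 = 769/0.93 = 827 > K1 = 714.
Since both inequalities hold, each species can invade when rare, so the interior equilibrium is stable.

stable coexistence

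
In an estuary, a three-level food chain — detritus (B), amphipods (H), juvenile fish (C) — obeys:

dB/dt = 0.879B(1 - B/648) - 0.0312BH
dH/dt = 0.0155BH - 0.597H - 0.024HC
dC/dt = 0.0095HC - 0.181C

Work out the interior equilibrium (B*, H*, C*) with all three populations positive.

B* ≈ 210, H* ≈ 19.1, C* ≈ 111

From dC/dt = 0: 0.0095H* = 0.181, so H* = 19.1.
From dB/dt = 0: 0.879(1 - B*/648) = 0.0312·19.1, giving B* = 648·(1 - 0.676) = 210.
From dH/dt = 0: 0.0155·210 - 0.597 = 0.024C*, so C* = 2.65/0.024 = 111.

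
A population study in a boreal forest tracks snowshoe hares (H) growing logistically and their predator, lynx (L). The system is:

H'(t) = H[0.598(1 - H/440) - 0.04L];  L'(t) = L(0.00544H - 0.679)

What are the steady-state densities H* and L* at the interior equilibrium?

H* ≈ 125, L* ≈ 10.7

From dL/dt = 0 with L > 0: 0.00544H* = 0.679, so H* = 125.
Substitute into dH/dt = 0: 0.598(1 - 125/440) = 0.04L*.
The bracket is 0.716, giving L* = 0.428/0.04 = 10.7.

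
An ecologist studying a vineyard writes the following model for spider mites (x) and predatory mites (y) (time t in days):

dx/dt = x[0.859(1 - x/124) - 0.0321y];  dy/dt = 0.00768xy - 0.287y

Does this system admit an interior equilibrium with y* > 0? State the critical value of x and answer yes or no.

The predator equation gives dy/dt > 0 only when x > 0.287/0.00768 = 37.4.
Without the predator, x → K = 124. Since 124 > 37.4, the predator can invade and persist.

Threshold x = 37.4; K > 37.4, so yes, the predator persists.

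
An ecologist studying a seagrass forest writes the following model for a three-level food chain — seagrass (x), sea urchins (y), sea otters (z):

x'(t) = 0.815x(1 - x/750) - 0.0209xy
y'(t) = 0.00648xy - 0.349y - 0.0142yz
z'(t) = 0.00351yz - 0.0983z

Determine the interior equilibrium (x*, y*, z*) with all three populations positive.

From dz/dt = 0: 0.00351y* = 0.0983, so y* = 28.
From dx/dt = 0: 0.815(1 - x*/750) = 0.0209·28, giving x* = 750·(1 - 0.718) = 211.
From dy/dt = 0: 0.00648·211 - 0.349 = 0.0142z*, so z* = 1.02/0.0142 = 71.9.

x* ≈ 211, y* ≈ 28, z* ≈ 71.9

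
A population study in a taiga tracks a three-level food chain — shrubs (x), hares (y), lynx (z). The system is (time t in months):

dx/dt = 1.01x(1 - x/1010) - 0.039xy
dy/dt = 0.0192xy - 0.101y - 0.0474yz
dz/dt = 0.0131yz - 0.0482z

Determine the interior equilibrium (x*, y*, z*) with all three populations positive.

From dz/dt = 0: 0.0131y* = 0.0482, so y* = 3.68.
From dx/dt = 0: 1.01(1 - x*/1010) = 0.039·3.68, giving x* = 1010·(1 - 0.142) = 867.
From dy/dt = 0: 0.0192·867 - 0.101 = 0.0474z*, so z* = 16.5/0.0474 = 349.

x* ≈ 867, y* ≈ 3.68, z* ≈ 349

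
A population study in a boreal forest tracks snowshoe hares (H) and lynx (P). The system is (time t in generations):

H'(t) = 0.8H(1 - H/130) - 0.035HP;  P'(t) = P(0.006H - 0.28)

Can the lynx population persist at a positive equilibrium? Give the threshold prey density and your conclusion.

The predator equation gives dP/dt > 0 only when H > 0.28/0.006 = 46.7.
Without the predator, H → K = 130. Since 130 > 46.7, the predator can invade and persist.

Threshold H = 46.7; K > 46.7, so yes, the predator persists.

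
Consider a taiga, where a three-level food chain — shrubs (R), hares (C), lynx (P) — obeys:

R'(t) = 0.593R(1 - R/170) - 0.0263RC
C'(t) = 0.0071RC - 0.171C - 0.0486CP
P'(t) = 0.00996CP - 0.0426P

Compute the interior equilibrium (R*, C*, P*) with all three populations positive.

From dP/dt = 0: 0.00996C* = 0.0426, so C* = 4.28.
From dR/dt = 0: 0.593(1 - R*/170) = 0.0263·4.28, giving R* = 170·(1 - 0.19) = 138.
From dC/dt = 0: 0.0071·138 - 0.171 = 0.0486P*, so P* = 0.807/0.0486 = 16.6.

R* ≈ 138, C* ≈ 4.28, P* ≈ 16.6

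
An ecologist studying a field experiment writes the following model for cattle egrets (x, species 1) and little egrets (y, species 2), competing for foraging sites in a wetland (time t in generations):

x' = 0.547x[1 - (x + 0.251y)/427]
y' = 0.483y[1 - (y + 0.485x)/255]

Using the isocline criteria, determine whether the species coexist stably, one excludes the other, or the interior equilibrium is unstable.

stable coexistence

Compare the nullcline intercepts: K1/α12 = 427/0.251 = 1700 > K2 = 255; K2/α21 = 255/0.485 = 526 > K1 = 427.
Since both inequalities hold, each species can invade when rare, so the interior equilibrium is stable.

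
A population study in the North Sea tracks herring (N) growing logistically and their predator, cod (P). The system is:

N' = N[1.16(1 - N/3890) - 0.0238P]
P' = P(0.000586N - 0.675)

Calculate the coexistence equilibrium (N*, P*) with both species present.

N* ≈ 1150, P* ≈ 34.3

From dP/dt = 0 with P > 0: 0.000586N* = 0.675, so N* = 1150.
Substitute into dN/dt = 0: 1.16(1 - 1150/3890) = 0.0238P*.
The bracket is 0.704, giving P* = 0.817/0.0238 = 34.3.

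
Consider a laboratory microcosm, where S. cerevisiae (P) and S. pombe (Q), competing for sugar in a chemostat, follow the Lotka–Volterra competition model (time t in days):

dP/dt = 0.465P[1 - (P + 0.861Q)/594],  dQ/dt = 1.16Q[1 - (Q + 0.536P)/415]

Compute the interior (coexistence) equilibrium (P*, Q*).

Setting both brackets to zero gives the nullclines P + 0.861Q = 594 and 0.536P + Q = 415.
Substituting Q = 415 - 0.536P into the first: P(1 - 0.861·0.536) = 594 - 0.861·415.
So P* = 237/0.539 = 440, and then Q* = 415 - 0.536·440 = 179.

P* ≈ 440, Q* ≈ 179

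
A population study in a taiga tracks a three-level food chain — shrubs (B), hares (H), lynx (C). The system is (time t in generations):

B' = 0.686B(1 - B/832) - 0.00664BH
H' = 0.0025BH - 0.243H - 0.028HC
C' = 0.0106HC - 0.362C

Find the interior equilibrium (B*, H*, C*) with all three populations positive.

B* ≈ 557, H* ≈ 34.2, C* ≈ 41.1

From dC/dt = 0: 0.0106H* = 0.362, so H* = 34.2.
From dB/dt = 0: 0.686(1 - B*/832) = 0.00664·34.2, giving B* = 832·(1 - 0.331) = 557.
From dH/dt = 0: 0.0025·557 - 0.243 = 0.028C*, so C* = 1.15/0.028 = 41.1.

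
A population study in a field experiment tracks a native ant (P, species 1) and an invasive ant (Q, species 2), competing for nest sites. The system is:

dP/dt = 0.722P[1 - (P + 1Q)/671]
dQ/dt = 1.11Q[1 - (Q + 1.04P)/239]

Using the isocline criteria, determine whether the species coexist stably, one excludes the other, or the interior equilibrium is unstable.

species 1 excludes species 2

Compare the nullcline intercepts: K1/α12 = 671/1 = 671 > K2 = 239; K2/α21 = 239/1.04 = 230 < K1 = 671.
Since the inequalities point opposite ways, species 1 can invade but species 2 cannot.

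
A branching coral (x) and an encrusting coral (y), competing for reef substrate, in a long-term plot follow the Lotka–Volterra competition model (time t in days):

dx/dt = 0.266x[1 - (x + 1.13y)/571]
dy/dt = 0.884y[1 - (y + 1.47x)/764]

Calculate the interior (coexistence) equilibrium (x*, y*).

Setting both brackets to zero gives the nullclines x + 1.13y = 571 and 1.47x + y = 764.
Substituting y = 764 - 1.47x into the first: x(1 - 1.13·1.47) = 571 - 1.13·764.
So x* = -292/-0.661 = 442, and then y* = 764 - 1.47·442 = 114.

x* ≈ 442, y* ≈ 114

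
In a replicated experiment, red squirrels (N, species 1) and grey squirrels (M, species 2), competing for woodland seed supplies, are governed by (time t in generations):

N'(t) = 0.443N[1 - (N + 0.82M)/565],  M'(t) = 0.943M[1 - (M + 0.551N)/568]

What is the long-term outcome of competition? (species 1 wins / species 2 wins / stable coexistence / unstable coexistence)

Compare the nullcline intercepts: K1/α12 = 565/0.82 = 689 > K2 = 568; K2/α21 = 568/0.551 = 1030 > K1 = 565.
Since both inequalities hold, each species can invade when rare, so the interior equilibrium is stable.

stable coexistence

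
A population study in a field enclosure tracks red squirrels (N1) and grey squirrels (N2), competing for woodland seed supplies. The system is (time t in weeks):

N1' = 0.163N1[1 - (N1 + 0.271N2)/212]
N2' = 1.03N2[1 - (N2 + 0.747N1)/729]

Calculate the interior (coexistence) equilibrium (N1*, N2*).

Setting both brackets to zero gives the nullclines N1 + 0.271N2 = 212 and 0.747N1 + N2 = 729.
Substituting N2 = 729 - 0.747N1 into the first: N1(1 - 0.271·0.747) = 212 - 0.271·729.
So N1* = 14.4/0.798 = 18.1, and then N2* = 729 - 0.747·18.1 = 715.

N1* ≈ 18.1, N2* ≈ 715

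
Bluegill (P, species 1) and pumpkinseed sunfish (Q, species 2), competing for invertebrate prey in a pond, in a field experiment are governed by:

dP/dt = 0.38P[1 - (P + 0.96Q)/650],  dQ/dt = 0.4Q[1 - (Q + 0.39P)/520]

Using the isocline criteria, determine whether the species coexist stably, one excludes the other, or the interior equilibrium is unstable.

Compare the nullcline intercepts: K1/α12 = 650/0.96 = 677 > K2 = 520; K2/α21 = 520/0.39 = 1330 > K1 = 650.
Since both inequalities hold, each species can invade when rare, so the interior equilibrium is stable.

stable coexistence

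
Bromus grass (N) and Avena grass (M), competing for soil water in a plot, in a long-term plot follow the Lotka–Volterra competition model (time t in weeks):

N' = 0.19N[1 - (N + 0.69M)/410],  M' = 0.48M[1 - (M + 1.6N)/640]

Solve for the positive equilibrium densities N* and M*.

N* ≈ 304, M* ≈ 154

Setting both brackets to zero gives the nullclines N + 0.69M = 410 and 1.6N + M = 640.
Substituting M = 640 - 1.6N into the first: N(1 - 0.69·1.6) = 410 - 0.69·640.
So N* = -31.6/-0.104 = 304, and then M* = 640 - 1.6·304 = 154.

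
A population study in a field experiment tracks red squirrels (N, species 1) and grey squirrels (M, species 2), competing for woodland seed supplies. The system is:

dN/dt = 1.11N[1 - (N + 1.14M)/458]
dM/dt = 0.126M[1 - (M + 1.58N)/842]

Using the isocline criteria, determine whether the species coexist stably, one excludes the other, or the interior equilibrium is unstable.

species 2 excludes species 1

Compare the nullcline intercepts: K1/α12 = 458/1.14 = 402 < K2 = 842; K2/α21 = 842/1.58 = 533 > K1 = 458.
Since the inequalities point opposite ways, species 2 can invade but species 1 cannot.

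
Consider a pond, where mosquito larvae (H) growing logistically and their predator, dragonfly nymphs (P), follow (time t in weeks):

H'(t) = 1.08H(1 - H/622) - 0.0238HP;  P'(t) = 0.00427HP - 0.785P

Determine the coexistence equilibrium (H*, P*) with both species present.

H* ≈ 184, P* ≈ 32

From dP/dt = 0 with P > 0: 0.00427H* = 0.785, so H* = 184.
Substitute into dH/dt = 0: 1.08(1 - 184/622) = 0.0238P*.
The bracket is 0.704, giving P* = 0.761/0.0238 = 32.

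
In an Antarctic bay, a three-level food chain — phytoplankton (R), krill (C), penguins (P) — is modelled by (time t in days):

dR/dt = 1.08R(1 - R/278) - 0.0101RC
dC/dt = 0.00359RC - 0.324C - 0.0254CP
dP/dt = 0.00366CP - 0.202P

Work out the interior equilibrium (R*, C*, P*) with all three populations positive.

From dP/dt = 0: 0.00366C* = 0.202, so C* = 55.2.
From dR/dt = 0: 1.08(1 - R*/278) = 0.0101·55.2, giving R* = 278·(1 - 0.516) = 135.
From dC/dt = 0: 0.00359·135 - 0.324 = 0.0254P*, so P* = 0.159/0.0254 = 6.26.

R* ≈ 135, C* ≈ 55.2, P* ≈ 6.26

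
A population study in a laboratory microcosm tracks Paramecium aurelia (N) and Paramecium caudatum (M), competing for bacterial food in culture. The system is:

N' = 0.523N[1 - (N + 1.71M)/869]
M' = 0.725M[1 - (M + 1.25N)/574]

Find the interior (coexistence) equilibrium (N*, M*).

Setting both brackets to zero gives the nullclines N + 1.71M = 869 and 1.25N + M = 574.
Substituting M = 574 - 1.25N into the first: N(1 - 1.71·1.25) = 869 - 1.71·574.
So N* = -113/-1.14 = 98.9, and then M* = 574 - 1.25·98.9 = 450.

N* ≈ 98.9, M* ≈ 450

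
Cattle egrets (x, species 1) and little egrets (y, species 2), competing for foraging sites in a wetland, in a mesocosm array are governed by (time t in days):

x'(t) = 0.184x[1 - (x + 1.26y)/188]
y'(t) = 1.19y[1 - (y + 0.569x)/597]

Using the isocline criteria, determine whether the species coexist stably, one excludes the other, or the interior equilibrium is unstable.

species 2 excludes species 1

Compare the nullcline intercepts: K1/α12 = 188/1.26 = 149 < K2 = 597; K2/α21 = 597/0.569 = 1050 > K1 = 188.
Since the inequalities point opposite ways, species 2 can invade but species 1 cannot.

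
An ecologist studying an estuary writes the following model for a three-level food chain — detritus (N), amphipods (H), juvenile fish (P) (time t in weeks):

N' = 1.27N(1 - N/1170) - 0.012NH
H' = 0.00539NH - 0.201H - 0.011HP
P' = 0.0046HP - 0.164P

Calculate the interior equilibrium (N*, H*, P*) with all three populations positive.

N* ≈ 776, H* ≈ 35.7, P* ≈ 362

From dP/dt = 0: 0.0046H* = 0.164, so H* = 35.7.
From dN/dt = 0: 1.27(1 - N*/1170) = 0.012·35.7, giving N* = 1170·(1 - 0.337) = 776.
From dH/dt = 0: 0.00539·776 - 0.201 = 0.011P*, so P* = 3.98/0.011 = 362.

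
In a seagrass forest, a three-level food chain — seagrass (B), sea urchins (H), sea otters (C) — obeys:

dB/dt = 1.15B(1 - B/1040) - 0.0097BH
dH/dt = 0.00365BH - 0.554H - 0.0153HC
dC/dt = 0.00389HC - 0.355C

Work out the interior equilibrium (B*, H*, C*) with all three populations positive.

From dC/dt = 0: 0.00389H* = 0.355, so H* = 91.3.
From dB/dt = 0: 1.15(1 - B*/1040) = 0.0097·91.3, giving B* = 1040·(1 - 0.77) = 239.
From dH/dt = 0: 0.00365·239 - 0.554 = 0.0153C*, so C* = 0.32/0.0153 = 20.9.

B* ≈ 239, H* ≈ 91.3, C* ≈ 20.9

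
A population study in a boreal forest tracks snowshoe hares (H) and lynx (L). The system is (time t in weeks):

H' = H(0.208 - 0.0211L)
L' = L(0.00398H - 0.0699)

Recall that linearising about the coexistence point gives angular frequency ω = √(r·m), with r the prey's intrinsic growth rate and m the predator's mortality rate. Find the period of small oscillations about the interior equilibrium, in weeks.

Here r = 0.208 and m = 0.0699, so r·m = 0.0145.
ω = √0.0145 = 0.121 per week, hence T = 2π/ω ≈ 52.1 weeks.

T ≈ 52.1 weeks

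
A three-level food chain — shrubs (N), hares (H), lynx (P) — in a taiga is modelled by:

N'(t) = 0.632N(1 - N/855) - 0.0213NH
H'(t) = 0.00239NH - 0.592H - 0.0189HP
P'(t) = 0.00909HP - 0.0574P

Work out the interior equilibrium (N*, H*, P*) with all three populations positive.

From dP/dt = 0: 0.00909H* = 0.0574, so H* = 6.31.
From dN/dt = 0: 0.632(1 - N*/855) = 0.0213·6.31, giving N* = 855·(1 - 0.213) = 673.
From dH/dt = 0: 0.00239·673 - 0.592 = 0.0189P*, so P* = 1.02/0.0189 = 53.8.

N* ≈ 673, H* ≈ 6.31, P* ≈ 53.8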